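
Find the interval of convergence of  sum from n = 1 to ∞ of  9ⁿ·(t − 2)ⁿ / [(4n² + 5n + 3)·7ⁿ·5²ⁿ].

By the ratio test, |a_{n+1}/a_n| = [(4n² + 5n + 3)/(4(n+1)² + 5(n+1) + 3)] · 9/(7·25) → 9/175.
Hence the series converges for |t − 2| < 1/(9/175) = 175/9, so the radius of convergence is 175/9.
At t = 193/9: absolute convergence follows by limit comparison with Σ 1/n².
Check t = -157/9: the terms are on the order of 1/n², so the series converges absolutely by comparison with the p-series (p = 2 > 1).

[-157/9, 193/9]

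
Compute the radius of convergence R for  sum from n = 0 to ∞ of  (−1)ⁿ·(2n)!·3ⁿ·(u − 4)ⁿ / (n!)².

R = 1/12

Ratio test: |a_{n+1}/a_n| = (2n+1)·(2n+2)/(n+1)² · 3 → 12 as n → ∞.
Thus R = 1/(12) = 1/12.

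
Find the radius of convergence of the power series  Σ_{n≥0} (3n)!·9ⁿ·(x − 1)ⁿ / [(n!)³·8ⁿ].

R = 8/243

Ratio test: |a_{n+1}/a_n| = (3n+1)·(3n+2)·(3n+3)/(n+1)³ · 9/8 → 243/8 as n → ∞.
Hence the series converges for |x − 1| < 1/(243/8) = 8/243, so the radius of convergence is 8/243.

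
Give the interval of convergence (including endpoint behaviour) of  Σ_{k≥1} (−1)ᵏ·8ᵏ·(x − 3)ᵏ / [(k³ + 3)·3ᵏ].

[21/8, 27/8]

Ratio test: |a_{k+1}/a_k| = [(k³ + 3)/((k+1)³ + 3)] · 8/3 → 8/3 as k → ∞.
Thus R = 1/(8/3) = 3/8.
Endpoint x = 27/8: the terms are on the order of 1/k³, so the series converges absolutely by comparison with the p-series (p = 3 > 1).
Check x = 21/8: absolute convergence follows by limit comparison with Σ 1/k³.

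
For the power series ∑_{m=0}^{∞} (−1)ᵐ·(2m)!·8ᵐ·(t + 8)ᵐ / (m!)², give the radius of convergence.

R = 1/32

By the ratio test, |a_{m+1}/a_m| = (2m+1)·(2m+2)/(m+1)² · 8 → 32.
Thus R = 1/(32) = 1/32.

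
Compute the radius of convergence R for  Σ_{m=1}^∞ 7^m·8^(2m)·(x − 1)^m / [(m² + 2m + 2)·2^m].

R = 1/224

Ratio test: |a_{m+1}/a_m| = [(m² + 2m + 2)/((m+1)² + 2(m+1) + 2)] · 7·64/2 → 224 as m → ∞.
Hence the series converges for |x − 1| < 1/(224) = 1/224, so the radius of convergence is 1/224.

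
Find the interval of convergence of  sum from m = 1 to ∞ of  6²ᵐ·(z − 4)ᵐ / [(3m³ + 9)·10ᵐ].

[67/18, 77/18]

By the ratio test, |a_{m+1}/a_m| = [(3m³ + 9)/(3(m+1)³ + 9)] · 36/10 → 18/5.
Convergence for |z − 4| · 18/5 < 1, i.e. |z − 4| < 5/18. So R = 5/18.
Endpoint z = 77/18: the terms are on the order of 1/m³, so the series converges absolutely by comparison with the p-series (p = 3 > 1).
When z = 67/18, the terms are on the order of 1/m³, so the series converges absolutely by comparison with the p-series (p = 3 > 1).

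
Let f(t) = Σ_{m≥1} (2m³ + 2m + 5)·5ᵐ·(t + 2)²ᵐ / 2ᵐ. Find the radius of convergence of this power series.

Apply the ratio test: |a_{m+1}| / |a_m| = [(2(m+1)³ + 2(m+1) + 5)/(2m³ + 2m + 5)] · 5/2, which tends to 5/2 as m → ∞.
Writing y = (t + 2)², the series in y has radius 2/5, so |t + 2| < √(2/5) and R = √10/5.

R = √10/5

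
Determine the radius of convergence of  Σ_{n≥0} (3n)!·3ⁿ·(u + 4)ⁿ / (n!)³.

R = 1/81

The ratio of consecutive coefficients is (3n+1)·(3n+2)·(3n+3)/(n+1)³ · 3 → 81.
Convergence for |u + 4| · 81 < 1, i.e. |u + 4| < 1/81. So R = 1/81.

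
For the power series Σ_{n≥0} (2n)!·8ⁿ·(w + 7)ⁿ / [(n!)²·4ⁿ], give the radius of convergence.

R = 1/8

Ratio test: |a_{n+1}/a_n| = (2n+1)·(2n+2)/(n+1)² · 8/4 → 8 as n → ∞.
Thus R = 1/(8) = 1/8.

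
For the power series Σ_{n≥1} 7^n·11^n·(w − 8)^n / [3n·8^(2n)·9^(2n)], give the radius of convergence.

Apply the ratio test: |a_{n+1}| / |a_n| = [3n/3(n+1)] · 7·11/(64·81), which tends to 77/5184 as n → ∞.
Convergence for |w − 8| · 77/5184 < 1, i.e. |w − 8| < 5184/77. So R = 5184/77.

R = 5184/77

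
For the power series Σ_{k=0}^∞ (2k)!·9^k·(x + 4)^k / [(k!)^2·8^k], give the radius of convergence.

By the ratio test, |a_{k+1}/a_k| = (2k+1)·(2k+2)/(k+1)² · 9/8 → 9/2.
Convergence for |x + 4| · 9/2 < 1, i.e. |x + 4| < 2/9. So R = 2/9.

R = 2/9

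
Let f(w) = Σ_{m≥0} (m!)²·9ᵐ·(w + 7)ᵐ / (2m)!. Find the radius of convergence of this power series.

R = 4/9

The ratio of consecutive coefficients is (m+1)²/[(2m+1)·(2m+2)] · 9 → 9/4.
The series converges when 9/4 · |w + 7| < 1, giving R = 4/9.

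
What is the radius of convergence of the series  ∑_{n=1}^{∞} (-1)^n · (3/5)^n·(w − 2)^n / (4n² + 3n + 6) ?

R = 5/3

By the ratio test, |a_{n+1}/a_n| = [(4n² + 3n + 6)/(4(n+1)² + 3(n+1) + 6)] · 3/5 → 3/5.
Thus R = 1/(3/5) = 5/3.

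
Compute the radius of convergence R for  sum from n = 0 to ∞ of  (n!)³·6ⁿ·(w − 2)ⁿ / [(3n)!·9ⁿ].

By the ratio test, |a_{n+1}/a_n| = (n+1)³/[(3n+1)·(3n+2)·(3n+3)] · 6/9 → 2/81.
Thus R = 1/(2/81) = 81/2.

R = 81/2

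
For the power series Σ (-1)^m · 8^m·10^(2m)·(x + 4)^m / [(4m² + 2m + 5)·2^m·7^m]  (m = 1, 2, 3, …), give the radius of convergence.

Ratio test: |a_{m+1}/a_m| = [(4m² + 2m + 5)/(4(m+1)² + 2(m+1) + 5)] · 8·100/(2·7) → 400/7 as m → ∞.
Hence the series converges for |x + 4| < 1/(400/7) = 7/400, so the radius of convergence is 7/400.

R = 7/400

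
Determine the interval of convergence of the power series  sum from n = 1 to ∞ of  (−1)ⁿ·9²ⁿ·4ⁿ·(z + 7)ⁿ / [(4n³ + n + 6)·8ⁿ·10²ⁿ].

[-767/81, -367/81]

Ratio test: |a_{n+1}/a_n| = [(4n³ + n + 6)/(4(n+1)³ + (n+1) + 6)] · 81·4/(8·100) → 81/200 as n → ∞.
Convergence for |z + 7| · 81/200 < 1, i.e. |z + 7| < 200/81. So R = 200/81.
When z = -367/81, the series is dominated by a constant times Σ 1/n³, which converges (p = 3 > 1).
At z = -767/81: the terms are on the order of 1/n³, so the series converges absolutely by comparison with the p-series (p = 3 > 1).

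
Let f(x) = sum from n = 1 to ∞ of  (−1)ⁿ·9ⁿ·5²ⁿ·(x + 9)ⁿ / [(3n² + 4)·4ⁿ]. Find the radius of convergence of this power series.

By the ratio test, |a_{n+1}/a_n| = [(3n² + 4)/(3(n+1)² + 4)] · 9·25/4 → 225/4.
Hence the series converges for |x + 9| < 1/(225/4) = 4/225, so the radius of convergence is 4/225.

R = 4/225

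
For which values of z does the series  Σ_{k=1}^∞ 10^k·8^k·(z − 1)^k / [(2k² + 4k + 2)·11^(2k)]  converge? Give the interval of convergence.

[-41/80, 201/80]

By the ratio test, |a_{k+1}/a_k| = [(2k² + 4k + 2)/(2(k+1)² + 4(k+1) + 2)] · 10·8/121 → 80/121.
Hence the series converges for |z − 1| < 1/(80/121) = 121/80, so the radius of convergence is 121/80.
When z = 201/80, the series is dominated by a constant times Σ 1/k², which converges (p = 2 > 1).
When z = -41/80, absolute convergence follows by limit comparison with Σ 1/k².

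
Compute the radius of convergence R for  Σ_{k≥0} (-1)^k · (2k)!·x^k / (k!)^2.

The ratio of consecutive coefficients is (2k+1)·(2k+2)/(k+1)² → 4.
The series converges when 4 · |x| < 1, giving R = 1/4.

R = 1/4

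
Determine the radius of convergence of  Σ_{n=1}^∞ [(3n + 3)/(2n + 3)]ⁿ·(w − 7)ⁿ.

By the Cauchy root test, |a_n|^(1/n) = (3n + 3)/(2n + 3) → 3/2.
Hence the series converges for |w − 7| < 1/(3/2) = 2/3, so the radius of convergence is 2/3.

R = 2/3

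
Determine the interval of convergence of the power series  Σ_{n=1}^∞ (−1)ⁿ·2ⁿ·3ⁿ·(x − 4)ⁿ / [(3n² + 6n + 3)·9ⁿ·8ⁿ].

Ratio test: |a_{n+1}/a_n| = [(3n² + 6n + 3)/(3(n+1)² + 6(n+1) + 3)] · 2·3/(9·8) → 1/12 as n → ∞.
Thus R = 1/(1/12) = 12.
Check x = 16: the series is dominated by a constant times Σ 1/n², which converges (p = 2 > 1).
At x = -8: absolute convergence follows by limit comparison with Σ 1/n².

[-8, 16]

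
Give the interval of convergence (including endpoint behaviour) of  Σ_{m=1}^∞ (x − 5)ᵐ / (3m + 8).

[4, 6)

Ratio test: |a_{m+1}/a_m| = (3m + 8)/(3(m+1) + 8) → 1 as m → ∞.
Hence R = 1.
Check x = 6: the terms behave like c/m; limit comparison with the harmonic series gives divergence.
When x = 4, convergence follows from the alternating series test (terms decrease monotonically to 0).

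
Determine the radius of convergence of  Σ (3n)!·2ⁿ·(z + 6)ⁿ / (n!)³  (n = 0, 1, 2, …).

R = 1/54

Ratio test: |a_{n+1}/a_n| = (3n+1)·(3n+2)·(3n+3)/(n+1)³ · 2 → 54 as n → ∞.
Thus R = 1/(54) = 1/54.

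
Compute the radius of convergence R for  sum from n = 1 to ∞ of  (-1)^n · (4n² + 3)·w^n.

R = 1

Apply the ratio test: |a_{n+1}| / |a_n| = (4(n+1)² + 3)/(4n² + 3), which tends to 1 as n → ∞.
Hence R = 1.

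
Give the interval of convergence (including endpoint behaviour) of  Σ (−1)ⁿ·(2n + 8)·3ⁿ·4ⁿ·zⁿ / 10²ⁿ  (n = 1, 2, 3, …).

Apply the ratio test: |a_{n+1}| / |a_n| = [(2(n+1) + 8)/(2n + 8)] · 3·4/100, which tends to 3/25 as n → ∞.
The series converges when 3/25 · |z| < 1, giving R = 25/3.
Endpoint z = 25/3: the terms do not tend to 0, so the series diverges.
When z = -25/3, the n-th term does not approach 0; divergence by the term test.

(-25/3, 25/3)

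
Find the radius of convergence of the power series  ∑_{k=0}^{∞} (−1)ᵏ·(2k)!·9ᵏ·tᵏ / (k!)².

R = 1/36

Apply the ratio test: |a_{k+1}| / |a_k| = (2k+1)·(2k+2)/(k+1)² · 9, which tends to 36 as k → ∞.
Convergence for |t| · 36 < 1, i.e. |t| < 1/36. So R = 1/36.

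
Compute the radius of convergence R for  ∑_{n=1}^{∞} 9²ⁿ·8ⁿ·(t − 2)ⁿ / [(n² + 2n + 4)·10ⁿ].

Ratio test: |a_{n+1}/a_n| = [(n² + 2n + 4)/((n+1)² + 2(n+1) + 4)] · 81·8/10 → 324/5 as n → ∞.
Thus R = 1/(324/5) = 5/324.

R = 5/324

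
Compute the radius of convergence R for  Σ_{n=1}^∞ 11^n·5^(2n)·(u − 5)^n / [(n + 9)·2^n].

Apply the ratio test: |a_{n+1}| / |a_n| = [(n + 9)/((n+1) + 9)] · 11·25/2, which tends to 275/2 as n → ∞.
Convergence for |u − 5| · 275/2 < 1, i.e. |u − 5| < 2/275. So R = 2/275.

R = 2/275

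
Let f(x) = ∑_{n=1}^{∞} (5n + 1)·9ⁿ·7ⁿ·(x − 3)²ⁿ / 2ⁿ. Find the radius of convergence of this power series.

R = √14/21

Ratio test: |a_{n+1}/a_n| = [(5(n+1) + 1)/(5n + 1)] · 9·7/2 → 63/2 as n → ∞.
Writing y = (x − 3)², the series in y has radius 2/63, so |x − 3| < √(2/63) and R = √14/21.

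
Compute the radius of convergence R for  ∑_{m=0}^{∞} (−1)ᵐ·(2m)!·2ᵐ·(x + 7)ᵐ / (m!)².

Ratio test: |a_{m+1}/a_m| = (2m+1)·(2m+2)/(m+1)² · 2 → 8 as m → ∞.
Thus R = 1/(8) = 1/8.

R = 1/8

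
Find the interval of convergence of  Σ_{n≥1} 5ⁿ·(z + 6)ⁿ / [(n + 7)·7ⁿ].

[-37/5, -23/5)

The ratio of consecutive coefficients is [(n + 7)/((n+1) + 7)] · 5/7 → 5/7.
Hence the series converges for |z + 6| < 1/(5/7) = 7/5, so the radius of convergence is 7/5.
When z = -23/5, comparison with the harmonic series Σ 1/n shows the series diverges.
When z = -37/5, convergence follows from the alternating series test (terms decrease monotonically to 0).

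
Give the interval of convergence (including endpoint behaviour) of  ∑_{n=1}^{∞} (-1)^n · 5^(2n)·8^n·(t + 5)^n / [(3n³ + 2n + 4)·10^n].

Ratio test: |a_{n+1}/a_n| = [(3n³ + 2n + 4)/(3(n+1)³ + 2(n+1) + 4)] · 25·8/10 → 20 as n → ∞.
Thus R = 1/(20) = 1/20.
At t = -99/20: absolute convergence follows by limit comparison with Σ 1/n³.
Endpoint t = -101/20: the terms are on the order of 1/n³, so the series converges absolutely by comparison with the p-series (p = 3 > 1).

[-101/20, -99/20]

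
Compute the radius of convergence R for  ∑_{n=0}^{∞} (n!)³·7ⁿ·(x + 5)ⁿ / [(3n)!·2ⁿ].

R = 54/7

Ratio test: |a_{n+1}/a_n| = (n+1)³/[(3n+1)·(3n+2)·(3n+3)] · 7/2 → 7/54 as n → ∞.
Convergence for |x + 5| · 7/54 < 1, i.e. |x + 5| < 54/7. So R = 54/7.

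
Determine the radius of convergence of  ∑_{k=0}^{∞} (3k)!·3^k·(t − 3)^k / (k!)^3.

By the ratio test, |a_{k+1}/a_k| = (3k+1)·(3k+2)·(3k+3)/(k+1)³ · 3 → 81.
The series converges when 81 · |t − 3| < 1, giving R = 1/81.

R = 1/81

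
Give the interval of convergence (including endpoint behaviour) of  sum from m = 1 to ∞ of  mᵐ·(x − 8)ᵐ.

{8}

Root test: |a_m|^(1/m) = m → ∞.
The root grows without bound, so R = 0 (convergence only at x = 8).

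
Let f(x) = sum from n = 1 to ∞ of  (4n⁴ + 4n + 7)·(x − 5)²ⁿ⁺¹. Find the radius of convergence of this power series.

R = 1

The ratio of consecutive coefficients is (4(n+1)⁴ + 4(n+1) + 7)/(4n⁴ + 4n + 7) → 1.
Since the exponent of (x − 5) increases by 2 each term, convergence requires |x − 5|² < 1, hence R = 1.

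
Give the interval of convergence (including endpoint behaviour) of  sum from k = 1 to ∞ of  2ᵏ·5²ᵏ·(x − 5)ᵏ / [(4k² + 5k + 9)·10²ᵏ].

[3, 7]

The ratio of consecutive coefficients is [(4k² + 5k + 9)/(4(k+1)² + 5(k+1) + 9)] · 2·25/100 → 1/2.
Convergence for |x − 5| · 1/2 < 1, i.e. |x − 5| < 2. So R = 2.
Check x = 7: the series is dominated by a constant times Σ 1/k², which converges (p = 2 > 1).
At x = 3: absolute convergence follows by limit comparison with Σ 1/k².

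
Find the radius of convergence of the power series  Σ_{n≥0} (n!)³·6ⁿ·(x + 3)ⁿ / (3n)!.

R = 9/2

The ratio of consecutive coefficients is (n+1)³/[(3n+1)·(3n+2)·(3n+3)] · 6 → 2/9.
Thus R = 1/(2/9) = 9/2.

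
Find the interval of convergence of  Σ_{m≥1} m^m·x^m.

{0}

Applying the root test, |a_m|^(1/m) = m → ∞.
The root grows without bound, so R = 0 (convergence only at x = 0).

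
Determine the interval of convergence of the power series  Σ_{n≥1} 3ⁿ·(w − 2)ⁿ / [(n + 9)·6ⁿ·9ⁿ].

Ratio test: |a_{n+1}/a_n| = [(n + 9)/((n+1) + 9)] · 3/(6·9) → 1/18 as n → ∞.
Convergence for |w − 2| · 1/18 < 1, i.e. |w − 2| < 18. So R = 18.
When w = 20, the terms are asymptotic to a nonzero constant times 1/n, so the series diverges by limit comparison with Σ 1/n.
At w = -16: convergence follows from the alternating series test (terms decrease monotonically to 0).

[-16, 20)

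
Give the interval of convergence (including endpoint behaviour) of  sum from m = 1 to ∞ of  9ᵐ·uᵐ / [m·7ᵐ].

[-7/9, 7/9)

By the ratio test, |a_{m+1}/a_m| = [m/(m+1)] · 9/7 → 9/7.
Convergence for |u| · 9/7 < 1, i.e. |u| < 7/9. So R = 7/9.
When u = 7/9, the terms are asymptotic to a nonzero constant times 1/m, so the series diverges by limit comparison with Σ 1/m.
At u = -7/9: an alternating series whose terms decrease to 0 in absolute value, so it converges by the Leibniz criterion.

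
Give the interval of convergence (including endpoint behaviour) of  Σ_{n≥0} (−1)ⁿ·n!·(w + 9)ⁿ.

{-9}

Ratio test: |a_{n+1}/a_n| = (n+1) → ∞ as n → ∞.
The terms grow without bound for any (w + 9) ≠ 0, so R = 0 (convergence only at w = -9).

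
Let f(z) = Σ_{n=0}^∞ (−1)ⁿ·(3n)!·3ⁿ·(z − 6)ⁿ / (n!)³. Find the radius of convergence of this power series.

The ratio of consecutive coefficients is (3n+1)·(3n+2)·(3n+3)/(n+1)³ · 3 → 81.
The series converges when 81 · |z − 6| < 1, giving R = 1/81.

R = 1/81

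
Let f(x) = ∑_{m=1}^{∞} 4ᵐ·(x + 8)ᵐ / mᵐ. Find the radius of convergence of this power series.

R = ∞

Applying the root test, |a_m|^(1/m) = 4/m → 0.
The limit is 0 for every x, so R = ∞.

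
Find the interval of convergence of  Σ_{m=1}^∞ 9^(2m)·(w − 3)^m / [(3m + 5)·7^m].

Ratio test: |a_{m+1}/a_m| = [(3m + 5)/(3(m+1) + 5)] · 81/7 → 81/7 as m → ∞.
Hence the series converges for |w − 3| < 1/(81/7) = 7/81, so the radius of convergence is 7/81.
Endpoint w = 250/81: the terms are asymptotic to a nonzero constant times 1/m, so the series diverges by limit comparison with Σ 1/m.
Endpoint w = 236/81: an alternating series whose terms decrease to 0 in absolute value, so it converges by the Leibniz criterion.

[236/81, 250/81)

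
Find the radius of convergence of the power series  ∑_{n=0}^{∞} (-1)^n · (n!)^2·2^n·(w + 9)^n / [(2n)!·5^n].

R = 10

Ratio test: |a_{n+1}/a_n| = (n+1)²/[(2n+1)·(2n+2)] · 2/5 → 1/10 as n → ∞.
Thus R = 1/(1/10) = 10.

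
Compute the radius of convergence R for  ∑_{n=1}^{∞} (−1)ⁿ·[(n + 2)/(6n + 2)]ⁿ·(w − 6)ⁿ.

By the Cauchy root test, |a_n|^(1/n) = (n + 2)/(6n + 2) → 1/6.
Hence the series converges for |w − 6| < 1/(1/6) = 6, so the radius of convergence is 6.

R = 6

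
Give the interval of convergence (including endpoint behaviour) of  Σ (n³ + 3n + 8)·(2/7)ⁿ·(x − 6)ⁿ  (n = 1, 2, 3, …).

By the ratio test, |a_{n+1}/a_n| = [((n+1)³ + 3(n+1) + 8)/(n³ + 3n + 8)] · 2/7 → 2/7.
Convergence for |x − 6| · 2/7 < 1, i.e. |x − 6| < 7/2. So R = 7/2.
Check x = 19/2: the terms have absolute value of order n³, which does not tend to 0, so the series diverges by the divergence test.
Check x = 5/2: the terms do not tend to 0, so the series diverges.

(5/2, 19/2)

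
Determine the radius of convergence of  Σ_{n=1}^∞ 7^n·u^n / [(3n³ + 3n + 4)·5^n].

Apply the ratio test: |a_{n+1}| / |a_n| = [(3n³ + 3n + 4)/(3(n+1)³ + 3(n+1) + 4)] · 7/5, which tends to 7/5 as n → ∞.
Thus R = 1/(7/5) = 5/7.

R = 5/7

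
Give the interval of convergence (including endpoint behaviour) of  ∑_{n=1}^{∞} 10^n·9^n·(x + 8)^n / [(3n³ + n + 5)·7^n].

[-727/90, -713/90]

The ratio of consecutive coefficients is [(3n³ + n + 5)/(3(n+1)³ + (n+1) + 5)] · 10·9/7 → 90/7.
Thus R = 1/(90/7) = 7/90.
When x = -713/90, absolute convergence follows by limit comparison with Σ 1/n³.
At x = -727/90: the terms are on the order of 1/n³, so the series converges absolutely by comparison with the p-series (p = 3 > 1).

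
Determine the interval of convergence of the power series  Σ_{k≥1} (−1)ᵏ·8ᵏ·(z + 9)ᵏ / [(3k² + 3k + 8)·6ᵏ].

Apply the ratio test: |a_{k+1}| / |a_k| = [(3k² + 3k + 8)/(3(k+1)² + 3(k+1) + 8)] · 8/6, which tends to 4/3 as k → ∞.
The series converges when 4/3 · |z + 9| < 1, giving R = 3/4.
When z = -33/4, the terms are on the order of 1/k², so the series converges absolutely by comparison with the p-series (p = 2 > 1).
Check z = -39/4: the terms are on the order of 1/k², so the series converges absolutely by comparison with the p-series (p = 2 > 1).

[-39/4, -33/4]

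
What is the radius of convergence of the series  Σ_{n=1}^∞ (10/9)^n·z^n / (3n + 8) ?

R = 9/10

Ratio test: |a_{n+1}/a_n| = [(3n + 8)/(3(n+1) + 8)] · 10/9 → 10/9 as n → ∞.
Thus R = 1/(10/9) = 9/10.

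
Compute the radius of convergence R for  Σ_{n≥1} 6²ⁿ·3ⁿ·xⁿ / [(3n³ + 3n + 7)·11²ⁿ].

The ratio of consecutive coefficients is [(3n³ + 3n + 7)/(3(n+1)³ + 3(n+1) + 7)] · 36·3/121 → 108/121.
Convergence for |x| · 108/121 < 1, i.e. |x| < 121/108. So R = 121/108.

R = 121/108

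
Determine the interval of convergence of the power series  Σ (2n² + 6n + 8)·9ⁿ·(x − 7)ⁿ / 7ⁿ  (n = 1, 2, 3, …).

(56/9, 70/9)

The ratio of consecutive coefficients is [(2(n+1)² + 6(n+1) + 8)/(2n² + 6n + 8)] · 9/7 → 9/7.
The series converges when 9/7 · |x − 7| < 1, giving R = 7/9.
Endpoint x = 70/9: the terms do not tend to 0, so the series diverges.
Endpoint x = 56/9: the terms have absolute value of order n², which does not tend to 0, so the series diverges by the divergence test.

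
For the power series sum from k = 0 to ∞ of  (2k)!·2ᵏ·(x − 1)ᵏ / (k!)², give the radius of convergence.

Ratio test: |a_{k+1}/a_k| = (2k+1)·(2k+2)/(k+1)² · 2 → 8 as k → ∞.
Hence the series converges for |x − 1| < 1/(8) = 1/8, so the radius of convergence is 1/8.

R = 1/8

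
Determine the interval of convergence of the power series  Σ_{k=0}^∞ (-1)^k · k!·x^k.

{0}

Apply the ratio test: |a_{k+1}| / |a_k| = (k+1), which tends to ∞ as k → ∞.
Since the ratio → ∞, the series diverges for every x ≠ 0, and R = 0.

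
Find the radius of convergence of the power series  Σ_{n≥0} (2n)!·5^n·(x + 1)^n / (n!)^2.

R = 1/20

By the ratio test, |a_{n+1}/a_n| = (2n+1)·(2n+2)/(n+1)² · 5 → 20.
Convergence for |x + 1| · 20 < 1, i.e. |x + 1| < 1/20. So R = 1/20.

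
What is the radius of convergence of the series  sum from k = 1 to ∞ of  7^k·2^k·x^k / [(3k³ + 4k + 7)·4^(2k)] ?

R = 8/7

Ratio test: |a_{k+1}/a_k| = [(3k³ + 4k + 7)/(3(k+1)³ + 4(k+1) + 7)] · 7·2/16 → 7/8 as k → ∞.
The series converges when 7/8 · |x| < 1, giving R = 8/7.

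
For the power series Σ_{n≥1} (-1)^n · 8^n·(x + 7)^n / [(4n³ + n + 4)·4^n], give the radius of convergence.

R = 1/2

Apply the ratio test: |a_{n+1}| / |a_n| = [(4n³ + n + 4)/(4(n+1)³ + (n+1) + 4)] · 8/4, which tends to 2 as n → ∞.
The series converges when 2 · |x + 7| < 1, giving R = 1/2.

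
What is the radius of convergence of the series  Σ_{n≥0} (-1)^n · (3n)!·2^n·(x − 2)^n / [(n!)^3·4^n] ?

R = 2/27

Apply the ratio test: |a_{n+1}| / |a_n| = (3n+1)·(3n+2)·(3n+3)/(n+1)³ · 2/4, which tends to 27/2 as n → ∞.
Convergence for |x − 2| · 27/2 < 1, i.e. |x − 2| < 2/27. So R = 2/27.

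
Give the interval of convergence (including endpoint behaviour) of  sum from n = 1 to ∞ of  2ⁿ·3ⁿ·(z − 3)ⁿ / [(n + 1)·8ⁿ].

[5/3, 13/3)

Ratio test: |a_{n+1}/a_n| = [(n + 1)/((n+1) + 1)] · 2·3/8 → 3/4 as n → ∞.
Thus R = 1/(3/4) = 4/3.
At z = 13/3: comparison with the harmonic series Σ 1/n shows the series diverges.
Endpoint z = 5/3: convergence follows from the alternating series test (terms decrease monotonically to 0).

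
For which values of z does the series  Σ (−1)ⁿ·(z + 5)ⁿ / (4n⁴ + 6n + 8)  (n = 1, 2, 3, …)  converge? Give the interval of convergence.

[-6, -4]

The ratio of consecutive coefficients is (4n⁴ + 6n + 8)/(4(n+1)⁴ + 6(n+1) + 8) → 1.
Hence R = 1.
At z = -4: absolute convergence follows by limit comparison with Σ 1/n⁴.
Endpoint z = -6: the series is dominated by a constant times Σ 1/n⁴, which converges (p = 4 > 1).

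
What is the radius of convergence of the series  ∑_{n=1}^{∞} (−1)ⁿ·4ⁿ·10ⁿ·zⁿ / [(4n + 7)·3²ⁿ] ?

R = 9/40

Apply the ratio test: |a_{n+1}| / |a_n| = [(4n + 7)/(4(n+1) + 7)] · 4·10/9, which tends to 40/9 as n → ∞.
Convergence for |z| · 40/9 < 1, i.e. |z| < 9/40. So R = 9/40.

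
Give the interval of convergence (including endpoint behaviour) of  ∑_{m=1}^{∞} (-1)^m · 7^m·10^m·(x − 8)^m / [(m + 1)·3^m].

Apply the ratio test: |a_{m+1}| / |a_m| = [(m + 1)/((m+1) + 1)] · 7·10/3, which tends to 70/3 as m → ∞.
The series converges when 70/3 · |x − 8| < 1, giving R = 3/70.
Check x = 563/70: the terms alternate in sign and decrease monotonically to 0 in absolute value (size ~ c/m), so the alternating series test gives convergence.
Endpoint x = 557/70: the terms behave like c/m; limit comparison with the harmonic series gives divergence.

(557/70, 563/70]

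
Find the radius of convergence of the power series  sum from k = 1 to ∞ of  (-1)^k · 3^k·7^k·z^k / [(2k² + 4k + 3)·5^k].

R = 5/21

The ratio of consecutive coefficients is [(2k² + 4k + 3)/(2(k+1)² + 4(k+1) + 3)] · 3·7/5 → 21/5.
Hence the series converges for |z| < 1/(21/5) = 5/21, so the radius of convergence is 5/21.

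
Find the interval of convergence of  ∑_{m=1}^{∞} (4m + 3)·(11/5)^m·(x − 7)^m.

By the ratio test, |a_{m+1}/a_m| = [(4(m+1) + 3)/(4m + 3)] · 11/5 → 11/5.
Thus R = 1/(11/5) = 5/11.
When x = 82/11, the terms do not tend to 0, so the series diverges.
Endpoint x = 72/11: the terms do not tend to 0, so the series diverges.

(72/11, 82/11)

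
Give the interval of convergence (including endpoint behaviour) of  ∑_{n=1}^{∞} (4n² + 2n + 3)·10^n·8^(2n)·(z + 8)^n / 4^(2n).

(-321/40, -319/40)

Ratio test: |a_{n+1}/a_n| = [(4(n+1)² + 2(n+1) + 3)/(4n² + 2n + 3)] · 10·64/16 → 40 as n → ∞.
Convergence for |z + 8| · 40 < 1, i.e. |z + 8| < 1/40. So R = 1/40.
Endpoint z = -319/40: the terms have absolute value of order n², which does not tend to 0, so the series diverges by the divergence test.
When z = -321/40, the n-th term does not approach 0; divergence by the term test.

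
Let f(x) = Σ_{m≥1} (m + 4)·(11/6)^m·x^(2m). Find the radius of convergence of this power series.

Apply the ratio test: |a_{m+1}| / |a_m| = [((m+1) + 4)/(m + 4)] · 11/6, which tends to 11/6 as m → ∞.
Writing y = x², the series in y has radius 6/11, so |x| < √(6/11) and R = √66/11.

R = √66/11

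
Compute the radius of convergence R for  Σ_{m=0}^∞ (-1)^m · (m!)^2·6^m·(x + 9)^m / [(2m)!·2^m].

Ratio test: |a_{m+1}/a_m| = (m+1)²/[(2m+1)·(2m+2)] · 6/2 → 3/4 as m → ∞.
Hence the series converges for |x + 9| < 1/(3/4) = 4/3, so the radius of convergence is 4/3.

R = 4/3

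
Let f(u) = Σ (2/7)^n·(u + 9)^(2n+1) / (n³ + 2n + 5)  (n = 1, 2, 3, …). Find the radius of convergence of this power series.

R = √14/2

Ratio test: |a_{n+1}/a_n| = [(n³ + 2n + 5)/((n+1)³ + 2(n+1) + 5)] · 2/7 → 2/7 as n → ∞.
Since the exponent of (u + 9) increases by 2 each term, convergence requires |u + 9|² < 7/2, hence R = √14/2.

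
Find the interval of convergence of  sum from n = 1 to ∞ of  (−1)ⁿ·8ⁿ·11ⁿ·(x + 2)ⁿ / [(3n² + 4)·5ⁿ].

[-181/88, -171/88]

The ratio of consecutive coefficients is [(3n² + 4)/(3(n+1)² + 4)] · 8·11/5 → 88/5.
Hence the series converges for |x + 2| < 1/(88/5) = 5/88, so the radius of convergence is 5/88.
When x = -171/88, absolute convergence follows by limit comparison with Σ 1/n².
Endpoint x = -181/88: the series is dominated by a constant times Σ 1/n², which converges (p = 2 > 1).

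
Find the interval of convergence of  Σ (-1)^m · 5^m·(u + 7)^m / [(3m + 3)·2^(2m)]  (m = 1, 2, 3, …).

(-39/5, -31/5]

By the ratio test, |a_{m+1}/a_m| = [(3m + 3)/(3(m+1) + 3)] · 5/4 → 5/4.
Convergence for |u + 7| · 5/4 < 1, i.e. |u + 7| < 4/5. So R = 4/5.
Check u = -31/5: the terms alternate in sign and decrease monotonically to 0 in absolute value (size ~ c/m), so the alternating series test gives convergence.
Check u = -39/5: the terms are asymptotic to a nonzero constant times 1/m, so the series diverges by limit comparison with Σ 1/m.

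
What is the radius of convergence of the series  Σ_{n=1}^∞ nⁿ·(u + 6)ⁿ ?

By the Cauchy root test, |a_n|^(1/n) = n → ∞.
Since the n-th root of |a_n| is unbounded, the series converges only at u = -6; R = 0.

R = 0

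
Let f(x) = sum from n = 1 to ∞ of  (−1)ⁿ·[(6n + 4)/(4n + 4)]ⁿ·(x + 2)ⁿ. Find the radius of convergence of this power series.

R = 2/3

By the Cauchy root test, |a_n|^(1/n) = (6n + 4)/(4n + 4) → 3/2.
The series converges when 3/2 · |x + 2| < 1, giving R = 2/3.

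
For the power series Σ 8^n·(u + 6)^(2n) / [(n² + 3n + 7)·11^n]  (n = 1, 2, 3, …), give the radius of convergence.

Apply the ratio test: |a_{n+1}| / |a_n| = [(n² + 3n + 7)/((n+1)² + 3(n+1) + 7)] · 8/11, which tends to 8/11 as n → ∞.
Successive powers of (u + 6) differ by 2, so the series converges when |u + 6|² · 8/11 < 1, i.e. |u + 6| < √(11/8). So R = √22/4.

R = √22/4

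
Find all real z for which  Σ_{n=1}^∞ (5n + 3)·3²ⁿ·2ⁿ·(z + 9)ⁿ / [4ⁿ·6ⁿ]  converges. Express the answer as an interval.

(-31/3, -23/3)

Ratio test: |a_{n+1}/a_n| = [(5(n+1) + 3)/(5n + 3)] · 9·2/(4·6) → 3/4 as n → ∞.
Thus R = 1/(3/4) = 4/3.
When z = -23/3, the terms do not tend to 0, so the series diverges.
When z = -31/3, the n-th term does not approach 0; divergence by the term test.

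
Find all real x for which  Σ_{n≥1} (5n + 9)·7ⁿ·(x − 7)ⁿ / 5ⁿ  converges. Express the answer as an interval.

(44/7, 54/7)

By the ratio test, |a_{n+1}/a_n| = [(5(n+1) + 9)/(5n + 9)] · 7/5 → 7/5.
Thus R = 1/(7/5) = 5/7.
When x = 54/7, the terms have absolute value of order n, which does not tend to 0, so the series diverges by the divergence test.
Check x = 44/7: the terms do not tend to 0, so the series diverges.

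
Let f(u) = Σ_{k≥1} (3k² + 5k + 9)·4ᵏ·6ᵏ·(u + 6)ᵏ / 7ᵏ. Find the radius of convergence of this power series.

The ratio of consecutive coefficients is [(3(k+1)² + 5(k+1) + 9)/(3k² + 5k + 9)] · 4·6/7 → 24/7.
The series converges when 24/7 · |u + 6| < 1, giving R = 7/24.

R = 7/24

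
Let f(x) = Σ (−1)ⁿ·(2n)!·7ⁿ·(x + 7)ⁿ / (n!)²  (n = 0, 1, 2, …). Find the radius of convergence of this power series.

R = 1/28

By the ratio test, |a_{n+1}/a_n| = (2n+1)·(2n+2)/(n+1)² · 7 → 28.
Hence the series converges for |x + 7| < 1/(28) = 1/28, so the radius of convergence is 1/28.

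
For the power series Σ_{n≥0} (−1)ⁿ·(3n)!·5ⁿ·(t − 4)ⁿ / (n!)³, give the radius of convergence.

By the ratio test, |a_{n+1}/a_n| = (3n+1)·(3n+2)·(3n+3)/(n+1)³ · 5 → 135.
Hence the series converges for |t − 4| < 1/(135) = 1/135, so the radius of convergence is 1/135.

R = 1/135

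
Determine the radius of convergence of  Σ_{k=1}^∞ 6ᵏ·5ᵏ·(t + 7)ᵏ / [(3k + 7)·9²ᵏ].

Apply the ratio test: |a_{k+1}| / |a_k| = [(3k + 7)/(3(k+1) + 7)] · 6·5/81, which tends to 10/27 as k → ∞.
The series converges when 10/27 · |t + 7| < 1, giving R = 27/10.

R = 27/10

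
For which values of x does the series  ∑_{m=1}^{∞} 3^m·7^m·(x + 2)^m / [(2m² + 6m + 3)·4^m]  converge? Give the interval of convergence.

[-46/21, -38/21]

By the ratio test, |a_{m+1}/a_m| = [(2m² + 6m + 3)/(2(m+1)² + 6(m+1) + 3)] · 3·7/4 → 21/4.
Hence the series converges for |x + 2| < 1/(21/4) = 4/21, so the radius of convergence is 4/21.
Endpoint x = -38/21: absolute convergence follows by limit comparison with Σ 1/m².
Check x = -46/21: absolute convergence follows by limit comparison with Σ 1/m².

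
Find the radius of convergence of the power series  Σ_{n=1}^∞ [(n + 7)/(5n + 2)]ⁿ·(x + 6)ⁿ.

R = 5

By the Cauchy root test, |a_n|^(1/n) = (n + 7)/(5n + 2) → 1/5.
The series converges when 1/5 · |x + 6| < 1, giving R = 5.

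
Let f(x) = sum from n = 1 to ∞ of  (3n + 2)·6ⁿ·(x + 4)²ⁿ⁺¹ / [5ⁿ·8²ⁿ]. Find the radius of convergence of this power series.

The ratio of consecutive coefficients is [(3(n+1) + 2)/(3n + 2)] · 6/(5·64) → 3/160.
Writing y = (x + 4)², the series in y has radius 160/3, so |x + 4| < √(160/3) and R = 4√30/3.

R = 4√30/3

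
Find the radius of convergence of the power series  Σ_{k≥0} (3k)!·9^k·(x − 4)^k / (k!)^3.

R = 1/243

By the ratio test, |a_{k+1}/a_k| = (3k+1)·(3k+2)·(3k+3)/(k+1)³ · 9 → 243.
The series converges when 243 · |x − 4| < 1, giving R = 1/243.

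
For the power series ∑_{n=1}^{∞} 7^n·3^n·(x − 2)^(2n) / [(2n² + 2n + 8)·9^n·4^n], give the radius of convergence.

R = 2√21/7

Ratio test: |a_{n+1}/a_n| = [(2n² + 2n + 8)/(2(n+1)² + 2(n+1) + 8)] · 7·3/(9·4) → 7/12 as n → ∞.
Since the exponent of (x − 2) increases by 2 each term, convergence requires |x − 2|² < 12/7, hence R = 2√21/7.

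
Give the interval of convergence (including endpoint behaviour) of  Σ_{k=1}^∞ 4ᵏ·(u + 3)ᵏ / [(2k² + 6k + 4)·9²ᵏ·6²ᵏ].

Apply the ratio test: |a_{k+1}| / |a_k| = [(2k² + 6k + 4)/(2(k+1)² + 6(k+1) + 4)] · 4/(81·36), which tends to 1/729 as k → ∞.
The series converges when 1/729 · |u + 3| < 1, giving R = 729.
When u = 726, absolute convergence follows by limit comparison with Σ 1/k².
Endpoint u = -732: the terms are on the order of 1/k², so the series converges absolutely by comparison with the p-series (p = 2 > 1).

[-732, 726]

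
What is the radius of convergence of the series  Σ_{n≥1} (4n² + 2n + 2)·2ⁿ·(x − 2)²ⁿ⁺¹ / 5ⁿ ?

Ratio test: |a_{n+1}/a_n| = [(4(n+1)² + 2(n+1) + 2)/(4n² + 2n + 2)] · 2/5 → 2/5 as n → ∞.
Since the exponent of (x − 2) increases by 2 each term, convergence requires |x − 2|² < 5/2, hence R = √10/2.

R = √10/2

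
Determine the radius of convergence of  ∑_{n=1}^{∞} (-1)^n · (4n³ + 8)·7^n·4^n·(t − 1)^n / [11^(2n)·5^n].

R = 605/28

Apply the ratio test: |a_{n+1}| / |a_n| = [(4(n+1)³ + 8)/(4n³ + 8)] · 7·4/(121·5), which tends to 28/605 as n → ∞.
Thus R = 1/(28/605) = 605/28.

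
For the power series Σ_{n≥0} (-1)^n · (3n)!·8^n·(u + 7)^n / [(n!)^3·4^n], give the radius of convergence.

R = 1/54

The ratio of consecutive coefficients is (3n+1)·(3n+2)·(3n+3)/(n+1)³ · 8/4 → 54.
The series converges when 54 · |u + 7| < 1, giving R = 1/54.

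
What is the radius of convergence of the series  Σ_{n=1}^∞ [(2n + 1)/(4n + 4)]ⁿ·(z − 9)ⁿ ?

R = 2

Root test: |a_n|^(1/n) = (2n + 1)/(4n + 4) → 1/2.
The series converges when 1/2 · |z − 9| < 1, giving R = 2.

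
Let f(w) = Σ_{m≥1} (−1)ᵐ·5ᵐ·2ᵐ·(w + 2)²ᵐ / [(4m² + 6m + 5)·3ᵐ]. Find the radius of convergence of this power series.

The ratio of consecutive coefficients is [(4m² + 6m + 5)/(4(m+1)² + 6(m+1) + 5)] · 5·2/3 → 10/3.
Successive powers of (w + 2) differ by 2, so the series converges when |w + 2|² · 10/3 < 1, i.e. |w + 2| < √(3/10). So R = √30/10.

R = √30/10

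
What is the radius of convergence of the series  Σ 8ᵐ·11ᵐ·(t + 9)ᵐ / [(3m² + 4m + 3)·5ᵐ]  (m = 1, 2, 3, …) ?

R = 5/88

By the ratio test, |a_{m+1}/a_m| = [(3m² + 4m + 3)/(3(m+1)² + 4(m+1) + 3)] · 8·11/5 → 88/5.
Convergence for |t + 9| · 88/5 < 1, i.e. |t + 9| < 5/88. So R = 5/88.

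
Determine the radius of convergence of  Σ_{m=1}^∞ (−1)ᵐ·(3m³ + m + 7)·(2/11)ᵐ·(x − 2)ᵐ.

By the ratio test, |a_{m+1}/a_m| = [(3(m+1)³ + (m+1) + 7)/(3m³ + m + 7)] · 2/11 → 2/11.
The series converges when 2/11 · |x − 2| < 1, giving R = 11/2.

R = 11/2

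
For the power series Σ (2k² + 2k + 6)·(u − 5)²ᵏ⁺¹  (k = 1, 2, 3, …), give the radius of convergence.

R = 1

Apply the ratio test: |a_{k+1}| / |a_k| = (2(k+1)² + 2(k+1) + 6)/(2k² + 2k + 6), which tends to 1 as k → ∞.
Writing y = (u − 5)², the series in y has radius 1, so |u − 5| < √(1) = 1 and R = 1.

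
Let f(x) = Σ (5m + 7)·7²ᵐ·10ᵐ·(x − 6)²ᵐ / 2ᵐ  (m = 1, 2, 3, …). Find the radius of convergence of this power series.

R = √5/35

By the ratio test, |a_{m+1}/a_m| = [(5(m+1) + 7)/(5m + 7)] · 49·10/2 → 245.
Since the exponent of (x − 6) increases by 2 each term, convergence requires |x − 6|² < 1/245, hence R = √5/35.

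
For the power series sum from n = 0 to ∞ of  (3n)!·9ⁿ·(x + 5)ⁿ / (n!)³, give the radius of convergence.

R = 1/243

The ratio of consecutive coefficients is (3n+1)·(3n+2)·(3n+3)/(n+1)³ · 9 → 243.
Hence the series converges for |x + 5| < 1/(243) = 1/243, so the radius of convergence is 1/243.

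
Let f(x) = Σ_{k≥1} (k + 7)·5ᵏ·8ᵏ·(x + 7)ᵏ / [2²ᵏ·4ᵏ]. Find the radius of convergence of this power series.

Ratio test: |a_{k+1}/a_k| = [((k+1) + 7)/(k + 7)] · 5·8/(4·4) → 5/2 as k → ∞.
Thus R = 1/(5/2) = 2/5.

R = 2/5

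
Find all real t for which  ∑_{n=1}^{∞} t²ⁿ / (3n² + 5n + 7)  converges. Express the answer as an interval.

Ratio test: |a_{n+1}/a_n| = (3n² + 5n + 7)/(3(n+1)² + 5(n+1) + 7) → 1 as n → ∞.
Successive powers of t differ by 2, so the series converges when |t|² · 1 < 1, i.e. |t| < √(1) = 1. So R = 1.
Check t = 1: absolute convergence follows by limit comparison with Σ 1/n².
At t = -1: the series is dominated by a constant times Σ 1/n², which converges (p = 2 > 1).

[-1, 1]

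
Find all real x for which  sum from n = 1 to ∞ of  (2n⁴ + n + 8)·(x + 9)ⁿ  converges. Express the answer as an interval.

By the ratio test, |a_{n+1}/a_n| = (2(n+1)⁴ + (n+1) + 8)/(2n⁴ + n + 8) → 1.
Convergence for |x + 9| < 1, so R = 1.
Check x = -8: the terms do not tend to 0, so the series diverges.
Endpoint x = -10: the terms do not tend to 0, so the series diverges.

(-10, -8)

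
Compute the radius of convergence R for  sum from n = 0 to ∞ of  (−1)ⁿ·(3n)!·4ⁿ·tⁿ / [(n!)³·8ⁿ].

R = 2/27

Ratio test: |a_{n+1}/a_n| = (3n+1)·(3n+2)·(3n+3)/(n+1)³ · 4/8 → 27/2 as n → ∞.
The series converges when 27/2 · |t| < 1, giving R = 2/27.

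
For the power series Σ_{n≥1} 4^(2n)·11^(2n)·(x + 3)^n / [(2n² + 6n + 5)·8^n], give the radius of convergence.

R = 1/242

By the ratio test, |a_{n+1}/a_n| = [(2n² + 6n + 5)/(2(n+1)² + 6(n+1) + 5)] · 16·121/8 → 242.
Convergence for |x + 3| · 242 < 1, i.e. |x + 3| < 1/242. So R = 1/242.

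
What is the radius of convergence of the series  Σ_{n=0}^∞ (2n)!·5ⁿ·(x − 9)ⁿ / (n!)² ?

R = 1/20

The ratio of consecutive coefficients is (2n+1)·(2n+2)/(n+1)² · 5 → 20.
The series converges when 20 · |x − 9| < 1, giving R = 1/20.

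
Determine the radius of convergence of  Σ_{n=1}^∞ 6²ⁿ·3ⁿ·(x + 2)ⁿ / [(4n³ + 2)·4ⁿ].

The ratio of consecutive coefficients is [(4n³ + 2)/(4(n+1)³ + 2)] · 36·3/4 → 27.
The series converges when 27 · |x + 2| < 1, giving R = 1/27.

R = 1/27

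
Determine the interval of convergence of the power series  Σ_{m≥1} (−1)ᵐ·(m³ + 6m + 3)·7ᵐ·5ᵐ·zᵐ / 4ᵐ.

Ratio test: |a_{m+1}/a_m| = [((m+1)³ + 6(m+1) + 3)/(m³ + 6m + 3)] · 7·5/4 → 35/4 as m → ∞.
Hence the series converges for |z| < 1/(35/4) = 4/35, so the radius of convergence is 4/35.
Endpoint z = 4/35: the terms have absolute value of order m³, which does not tend to 0, so the series diverges by the divergence test.
When z = -4/35, the terms have absolute value of order m³, which does not tend to 0, so the series diverges by the divergence test.

(-4/35, 4/35)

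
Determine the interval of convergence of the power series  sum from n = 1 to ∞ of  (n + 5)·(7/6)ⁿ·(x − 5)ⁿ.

Ratio test: |a_{n+1}/a_n| = [((n+1) + 5)/(n + 5)] · 7/6 → 7/6 as n → ∞.
The series converges when 7/6 · |x − 5| < 1, giving R = 6/7.
Check x = 41/7: the n-th term does not approach 0; divergence by the term test.
When x = 29/7, the n-th term does not approach 0; divergence by the term test.

(29/7, 41/7)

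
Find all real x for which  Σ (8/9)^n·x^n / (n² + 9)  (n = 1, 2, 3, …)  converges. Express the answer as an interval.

Apply the ratio test: |a_{n+1}| / |a_n| = [(n² + 9)/((n+1)² + 9)] · 8/9, which tends to 8/9 as n → ∞.
Thus R = 1/(8/9) = 9/8.
At x = 9/8: the terms are on the order of 1/n², so the series converges absolutely by comparison with the p-series (p = 2 > 1).
Endpoint x = -9/8: the terms are on the order of 1/n², so the series converges absolutely by comparison with the p-series (p = 2 > 1).

[-9/8, 9/8]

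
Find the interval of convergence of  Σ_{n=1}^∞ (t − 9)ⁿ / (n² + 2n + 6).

[8, 10]

By the ratio test, |a_{n+1}/a_n| = (n² + 2n + 6)/((n+1)² + 2(n+1) + 6) → 1.
Convergence for |t − 9| < 1, so R = 1.
Endpoint t = 10: absolute convergence follows by limit comparison with Σ 1/n².
At t = 8: the terms are on the order of 1/n², so the series converges absolutely by comparison with the p-series (p = 2 > 1).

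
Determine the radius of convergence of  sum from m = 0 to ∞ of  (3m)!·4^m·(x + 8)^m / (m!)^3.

The ratio of consecutive coefficients is (3m+1)·(3m+2)·(3m+3)/(m+1)³ · 4 → 108.
Convergence for |x + 8| · 108 < 1, i.e. |x + 8| < 1/108. So R = 1/108.

R = 1/108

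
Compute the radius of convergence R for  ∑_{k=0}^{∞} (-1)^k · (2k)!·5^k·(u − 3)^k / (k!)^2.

R = 1/20

By the ratio test, |a_{k+1}/a_k| = (2k+1)·(2k+2)/(k+1)² · 5 → 20.
The series converges when 20 · |u − 3| < 1, giving R = 1/20.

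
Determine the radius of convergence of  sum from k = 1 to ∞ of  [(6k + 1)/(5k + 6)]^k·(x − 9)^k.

R = 5/6

Applying the root test, |a_k|^(1/k) = (6k + 1)/(5k + 6) → 6/5.
Convergence for |x − 9| · 6/5 < 1, i.e. |x − 9| < 5/6. So R = 5/6.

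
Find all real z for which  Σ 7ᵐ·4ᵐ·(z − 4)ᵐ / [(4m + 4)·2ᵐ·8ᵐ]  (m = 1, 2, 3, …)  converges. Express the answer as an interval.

The ratio of consecutive coefficients is [(4m + 4)/(4(m+1) + 4)] · 7·4/(2·8) → 7/4.
Convergence for |z − 4| · 7/4 < 1, i.e. |z − 4| < 4/7. So R = 4/7.
At z = 32/7: the terms behave like c/m; limit comparison with the harmonic series gives divergence.
At z = 24/7: convergence follows from the alternating series test (terms decrease monotonically to 0).

[24/7, 32/7)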